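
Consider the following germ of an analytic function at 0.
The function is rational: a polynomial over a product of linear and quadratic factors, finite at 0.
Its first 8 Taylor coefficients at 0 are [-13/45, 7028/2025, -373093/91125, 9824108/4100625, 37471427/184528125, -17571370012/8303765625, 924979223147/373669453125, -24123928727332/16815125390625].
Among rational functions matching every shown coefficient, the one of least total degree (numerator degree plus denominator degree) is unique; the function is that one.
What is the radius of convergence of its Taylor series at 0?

The radius of convergence is (3/7)*sqrt(7).

No rational of total degree below 3 reproduces all 8 coefficients; solving the [1/2] Pade equations on them gives f(β) = (4*β - 13/35)/(β**2 + 8*β/5 + 9/7), whose expansion matches every shown term.
Denominator factor (β**2 + 8*β/5 + 9/7): discriminant -452/175, complex-conjugate roots (-4/5) + ((1/35)*sqrt(791))*i and (-4/5) - ((1/35)*sqrt(791))*i; poles of order 1, moduli (3/7)*sqrt(7) and (3/7)*sqrt(7).
The radius of convergence is the smallest modulus among the singular points: (3/7)*sqrt(7).


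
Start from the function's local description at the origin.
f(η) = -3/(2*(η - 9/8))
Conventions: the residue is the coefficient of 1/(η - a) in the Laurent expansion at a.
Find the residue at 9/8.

The residue is -3/2.

At the order-1 pole 9/8 set g(η) = (η - (9/8))*f(η) = -3/2.
Simple pole: residue = g(a) at a = 9/8, which is -3/2.


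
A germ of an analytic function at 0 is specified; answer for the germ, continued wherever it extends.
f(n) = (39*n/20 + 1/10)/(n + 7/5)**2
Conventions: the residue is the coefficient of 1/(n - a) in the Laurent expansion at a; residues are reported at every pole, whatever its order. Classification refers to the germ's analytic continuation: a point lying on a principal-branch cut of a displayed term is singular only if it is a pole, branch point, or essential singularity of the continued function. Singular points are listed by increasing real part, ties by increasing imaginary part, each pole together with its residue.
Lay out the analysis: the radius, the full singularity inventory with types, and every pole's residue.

Radius of convergence at 0: 7/5.
At -7/5: a pole of order 2; residue 39/20.

Denominator factor (n + 7/5)^2: pole of order 2 at -7/5, modulus 7/5.
The radius of convergence is the smallest modulus among the singular points: 7/5.
At the order-2 pole -7/5 set g(n) = (n - (-7/5))^2*f(n) = 39*n/20 + 1/10.
Order-2 pole: residue = g'(a); g'(-7/5) = 39/20, so the residue is 39/20.


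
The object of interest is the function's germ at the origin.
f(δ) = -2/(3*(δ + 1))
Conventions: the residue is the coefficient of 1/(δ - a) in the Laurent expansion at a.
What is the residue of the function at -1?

The residue is -2/3.

At the order-1 pole -1 set g(δ) = (δ - (-1))*f(δ) = -2/3.
Simple pole: residue = g(a) at a = -1, which is -2/3.


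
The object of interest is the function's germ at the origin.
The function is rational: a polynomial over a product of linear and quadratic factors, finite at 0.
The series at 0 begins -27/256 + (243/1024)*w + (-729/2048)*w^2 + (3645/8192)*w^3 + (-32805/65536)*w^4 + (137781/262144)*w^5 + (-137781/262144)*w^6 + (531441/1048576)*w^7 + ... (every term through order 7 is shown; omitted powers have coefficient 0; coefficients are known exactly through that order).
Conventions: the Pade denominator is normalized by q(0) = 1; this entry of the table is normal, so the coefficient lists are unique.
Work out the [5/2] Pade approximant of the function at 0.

The Pade approximant has numerator coefficients [-27/256, 405/7168, -405/14336, 729/57344, -2187/458752, 2187/1835008]; denominator coefficients [1, 12/7, 3/4].

Taylor coefficients needed (read off): a_0 = -27/256, a_1 = 243/1024, a_2 = -729/2048, a_3 = 3645/8192, a_4 = -32805/65536, a_5 = 137781/262144, a_6 = -137781/262144, a_7 = 531441/1048576.
Write the denominator as Q(w) = 1 + q1*w + q2*w^2. Requiring Q*f - P = O(w^8) with deg P <= 5 kills the coefficients of w^6..w^7 in Q*f:
  w^6: a_6 + q1*a_5 + q2*a_4 = 0, i.e. -137781/262144 + (137781/262144)*q1 + (-32805/65536)*q2 = 0.
  w^7: a_7 + q1*a_6 + q2*a_5 = 0, i.e. 531441/1048576 + (-137781/262144)*q1 + (137781/262144)*q2 = 0.
Solving this linear system: q1 = 12/7, q2 = 3/4.
The numerator is Q*f truncated at degree 5: P0 = a_0 = -27/256; P1 = a_1 + q1*a_0 = 405/7168; P2 = a_2 + q1*a_1 + q2*a_0 = -405/14336; P3 = a_3 + q1*a_2 + q2*a_1 = 729/57344; P4 = a_4 + q1*a_3 + q2*a_2 = -2187/458752; P5 = a_5 + q1*a_4 + q2*a_3 = 2187/1835008.


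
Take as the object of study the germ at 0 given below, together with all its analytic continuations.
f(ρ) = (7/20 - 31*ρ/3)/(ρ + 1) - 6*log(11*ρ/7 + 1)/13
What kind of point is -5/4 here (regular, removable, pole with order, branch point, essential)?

The point is a regular point.

Denominator factors: ρ + 1 = -1/4 at ρ = -5/4 — none vanishes.
Branch term log(1 - ρ/(-7/11)): argument at -5/4 is -27/28, nonzero, so -5/4 is not its branch point (a point on a principal cut is still regular for the continued germ).
So the germ continues analytically to -5/4.


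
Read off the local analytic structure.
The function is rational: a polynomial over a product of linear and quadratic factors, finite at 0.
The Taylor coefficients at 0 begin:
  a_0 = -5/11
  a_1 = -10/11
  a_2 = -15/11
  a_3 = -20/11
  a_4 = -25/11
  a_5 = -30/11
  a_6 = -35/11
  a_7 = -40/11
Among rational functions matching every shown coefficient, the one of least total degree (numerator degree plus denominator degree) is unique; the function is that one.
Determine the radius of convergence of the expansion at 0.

The radius of convergence is 1.

No rational of total degree below 2 reproduces all 8 coefficients; solving the [0/2] Pade equations on them gives f(α) = -5/(11*(α - 1)**2), whose expansion matches every shown term.
Denominator factor (α - 1)^2: pole of order 2 at 1, modulus 1.
The radius of convergence is the smallest modulus among the singular points: 1.


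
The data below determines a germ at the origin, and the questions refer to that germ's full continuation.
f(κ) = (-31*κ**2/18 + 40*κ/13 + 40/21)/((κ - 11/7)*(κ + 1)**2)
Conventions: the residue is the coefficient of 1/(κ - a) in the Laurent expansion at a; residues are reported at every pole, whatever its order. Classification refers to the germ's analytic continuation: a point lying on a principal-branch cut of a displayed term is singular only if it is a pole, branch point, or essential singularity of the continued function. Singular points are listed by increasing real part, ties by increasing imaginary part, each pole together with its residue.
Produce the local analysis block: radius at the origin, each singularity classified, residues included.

Radius of convergence at 0: 1.
At -1: a pole of order 2; residue -159089/75816.
At 11/7: a pole of order 1; residue 28517/75816.

Denominator factor (κ - 11/7): pole of order 1 at 11/7, modulus 11/7.
Denominator factor (κ + 1)^2: pole of order 2 at -1, modulus 1.
The radius of convergence is the smallest modulus among the singular points: 1.
At the order-2 pole -1 set g(κ) = (κ - (-1))^2*f(κ) = (-31*κ**2/18 + 40*κ/13 + 40/21)/(κ - 11/7).
Order-2 pole: residue = g'(a); g'(-1) = -159089/75816, so the residue is -159089/75816.
At the order-1 pole 11/7 set g(κ) = (κ - (11/7))*f(κ) = (-31*κ**2/18 + 40*κ/13 + 40/21)/(κ + 1)**2.
Simple pole: residue = g(a) at a = 11/7, which is 28517/75816.
List the singular points by increasing real part (a conjugate pair: the negative imaginary part first).


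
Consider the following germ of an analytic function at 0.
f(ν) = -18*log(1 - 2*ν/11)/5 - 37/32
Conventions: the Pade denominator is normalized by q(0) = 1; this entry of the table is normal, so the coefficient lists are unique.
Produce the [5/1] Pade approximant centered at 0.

Taylor coefficients needed (expand at 0): a_0 = -37/32, a_1 = 36/55, a_2 = 36/605, a_3 = 48/6655, a_4 = 72/73205, a_5 = 576/4026275, a_6 = 192/8857805.
Write the denominator as Q(ν) = 1 + q1*ν. Requiring Q*f - P = O(ν^7) with deg P <= 5 kills the coefficients of ν^6..ν^6 in Q*f:
  ν^6: a_6 + q1*a_5 = 0, i.e. 192/8857805 + (576/4026275)*q1 = 0.
Solving this linear system: q1 = -5/33.
The numerator is Q*f truncated at degree 5: P0 = a_0 = -37/32; P1 = a_1 + q1*a_0 = 4381/5280; P2 = a_2 + q1*a_1 = -24/605; P3 = a_3 + q1*a_2 = -12/6655; P4 = a_4 + q1*a_3 = -8/73205; P5 = a_5 + q1*a_4 = -24/4026275.

The Pade approximant has numerator coefficients [-37/32, 4381/5280, -24/605, -12/6655, -8/73205, -24/4026275]; denominator coefficients [1, -5/33].


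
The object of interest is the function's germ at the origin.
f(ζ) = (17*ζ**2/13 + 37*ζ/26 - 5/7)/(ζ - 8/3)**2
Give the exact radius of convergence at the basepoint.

The radius of convergence is 8/3.

Denominator factor (ζ - 8/3)^2: pole of order 2 at 8/3, modulus 8/3.
The radius of convergence is the smallest modulus among the singular points: 8/3.


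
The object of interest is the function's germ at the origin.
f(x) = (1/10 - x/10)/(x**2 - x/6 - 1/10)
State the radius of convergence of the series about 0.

The radius of convergence is -1/12 + (1/60)*sqrt(385).

Denominator factor (x**2 - x/6 - 1/10): discriminant 77/180, real irrational roots 1/12 + (1/60)*sqrt(385) and 1/12 - (1/60)*sqrt(385); poles of order 1, moduli 1/12 + (1/60)*sqrt(385) and -1/12 + (1/60)*sqrt(385).
The radius of convergence is the smallest modulus among the singular points: -1/12 + (1/60)*sqrt(385).


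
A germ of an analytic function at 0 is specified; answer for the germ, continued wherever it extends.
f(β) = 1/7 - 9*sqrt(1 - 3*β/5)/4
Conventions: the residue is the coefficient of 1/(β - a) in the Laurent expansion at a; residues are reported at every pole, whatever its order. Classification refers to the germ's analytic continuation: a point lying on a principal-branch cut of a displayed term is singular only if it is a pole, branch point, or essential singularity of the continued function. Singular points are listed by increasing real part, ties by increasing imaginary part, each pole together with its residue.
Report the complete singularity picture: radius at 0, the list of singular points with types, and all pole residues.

Radius of convergence at 0: 5/3.
At 5/3: an algebraic (square-root) branch point.

Branch term (-9/4)*sqrt(1 - β/(5/3)): its argument vanishes at β = 5/3, a square-root branch point, modulus 5/3.
The radius of convergence is the smallest modulus among the singular points: 5/3.


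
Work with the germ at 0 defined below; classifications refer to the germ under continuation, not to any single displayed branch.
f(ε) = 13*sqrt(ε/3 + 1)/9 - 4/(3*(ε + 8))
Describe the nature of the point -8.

The denominator factor ε + 8 vanishes at -8 and appears to the power 1; the numerator there equals -4/3, nonzero, and no other factor vanishes.
The branch terms are analytic at this point.
Hence a pole whose order is the multiplicity, 1.

The point is a pole of order 1.


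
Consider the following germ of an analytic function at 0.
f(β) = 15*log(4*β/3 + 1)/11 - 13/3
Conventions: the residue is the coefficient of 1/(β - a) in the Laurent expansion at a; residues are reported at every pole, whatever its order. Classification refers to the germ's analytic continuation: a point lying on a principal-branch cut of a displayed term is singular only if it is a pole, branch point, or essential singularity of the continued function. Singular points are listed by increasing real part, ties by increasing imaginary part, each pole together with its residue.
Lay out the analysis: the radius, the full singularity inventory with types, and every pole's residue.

Radius of convergence at 0: 3/4.
At -3/4: a logarithmic branch point.

Branch term (15/11)*log(1 - β/(-3/4)): its argument vanishes at β = -3/4, a logarithmic branch point, modulus 3/4.
The radius of convergence is the smallest modulus among the singular points: 3/4.


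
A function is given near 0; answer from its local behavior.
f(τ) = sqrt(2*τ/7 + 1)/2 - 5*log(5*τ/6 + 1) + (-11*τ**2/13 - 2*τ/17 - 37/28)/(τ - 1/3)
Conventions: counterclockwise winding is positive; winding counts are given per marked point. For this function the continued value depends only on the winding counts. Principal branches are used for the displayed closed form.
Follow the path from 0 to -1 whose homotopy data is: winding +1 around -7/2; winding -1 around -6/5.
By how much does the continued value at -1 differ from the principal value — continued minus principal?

Continued minus principal equals (-(1/7)*sqrt(35)) + ((10)*pi)*i.

The rational part is single-valued and drops out of the difference; each branch term changes only by its own monodromy.
(1/2)*sqrt(1 - τ/(-7/2)): winding +1 is odd, the square root flips sign, contributing -2*(1/2)*sqrt(1 - (-1)/(-7/2)) = -2*(1/2)*sqrt(5/7) = -(1/7)*sqrt(35).
(-5)*log(1 - τ/(-6/5)): each positive loop around -6/5 adds 2*pi*i to the log, so winding -1 contributes (-5)*(-1)*2*pi*i = (10)*pi*i.
Summing the contributions at τ = -1 gives (-(1/7)*sqrt(35)) + ((10)*pi)*i.


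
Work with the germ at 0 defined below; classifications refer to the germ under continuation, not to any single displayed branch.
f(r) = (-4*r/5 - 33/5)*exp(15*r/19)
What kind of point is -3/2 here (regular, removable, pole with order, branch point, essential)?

The point is a regular point.

There is no denominator, hence no pole anywhere.
The factor exp(15*r/19) is entire.
So the germ continues analytically to -3/2.


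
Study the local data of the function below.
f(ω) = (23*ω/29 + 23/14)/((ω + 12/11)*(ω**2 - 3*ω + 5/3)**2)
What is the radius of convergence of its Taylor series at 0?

The radius of convergence is 3/2 - (1/6)*sqrt(21).

Denominator factor (ω**2 - 3*ω + 5/3)^2: discriminant 7/3, real irrational roots 3/2 + (1/6)*sqrt(21) and 3/2 - (1/6)*sqrt(21); poles of order 2, moduli 3/2 + (1/6)*sqrt(21) and 3/2 - (1/6)*sqrt(21).
Denominator factor (ω + 12/11): pole of order 1 at -12/11, modulus 12/11.
The radius of convergence is the smallest modulus among the singular points: 3/2 - (1/6)*sqrt(21).


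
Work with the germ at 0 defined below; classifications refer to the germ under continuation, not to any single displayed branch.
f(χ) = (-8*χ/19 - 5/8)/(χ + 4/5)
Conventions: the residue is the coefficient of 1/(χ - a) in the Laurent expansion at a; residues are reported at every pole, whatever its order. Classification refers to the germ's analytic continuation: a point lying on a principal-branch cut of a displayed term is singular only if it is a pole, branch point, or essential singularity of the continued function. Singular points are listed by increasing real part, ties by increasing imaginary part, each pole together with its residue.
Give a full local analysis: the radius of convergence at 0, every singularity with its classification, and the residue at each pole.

Radius of convergence at 0: 4/5.
At -4/5: a pole of order 1; residue -219/760.

Denominator factor (χ + 4/5): pole of order 1 at -4/5, modulus 4/5.
The radius of convergence is the smallest modulus among the singular points: 4/5.
At the order-1 pole -4/5 set g(χ) = (χ - (-4/5))*f(χ) = -8*χ/19 - 5/8.
Simple pole: residue = g(a) at a = -4/5, which is -219/760.


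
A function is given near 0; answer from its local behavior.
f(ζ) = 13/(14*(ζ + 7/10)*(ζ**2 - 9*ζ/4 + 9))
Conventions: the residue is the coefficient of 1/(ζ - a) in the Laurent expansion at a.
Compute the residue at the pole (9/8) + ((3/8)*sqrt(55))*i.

The factor ζ**2 - 9*ζ/4 + 9 splits as (ζ - a)(ζ - a') with a = (9/8) + ((3/8)*sqrt(55))*i, a' = (9/8) - ((3/8)*sqrt(55))*i. At the order-1 pole a set g(ζ) = (ζ - a)*f(ζ) = [13/(14*(ζ + 7/10))] / (ζ - a').
Simple pole: residue = g(a) at a = (9/8) + ((3/8)*sqrt(55))*i, which is (-650/15491) - ((1898/511203)*sqrt(55))*i.

The residue is (-650/15491) - ((1898/511203)*sqrt(55))*i.


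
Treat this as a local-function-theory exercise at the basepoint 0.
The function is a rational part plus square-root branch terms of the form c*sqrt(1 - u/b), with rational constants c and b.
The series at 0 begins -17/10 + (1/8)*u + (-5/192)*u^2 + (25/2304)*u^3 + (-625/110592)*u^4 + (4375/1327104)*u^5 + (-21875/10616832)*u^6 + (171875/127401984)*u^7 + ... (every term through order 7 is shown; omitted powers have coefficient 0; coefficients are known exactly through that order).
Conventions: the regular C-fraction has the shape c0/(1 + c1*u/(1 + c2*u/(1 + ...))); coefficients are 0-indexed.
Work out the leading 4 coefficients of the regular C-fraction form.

Taylor coefficients (read off): a_0 = -17/10, a_1 = 1/8, a_2 = -5/192, a_3 = 25/2304.
c0 = a_0 = -17/10. Peel one level at a time: if S = 1 + c*u/S' with S'(0) = 1, then c is the u-coefficient of S and S' = c*u/(S - 1).
S_1 = c0/f = 1 + (5/68)*u + (-275/27744)*u^2 + ...; c1 = 5/68.
S_2 = c1*u/(S_1 - 1) = 1 + (55/408)*u + (-25/576)*u^2 + ...; c2 = 55/408.
S_3 = c2*u/(S_2 - 1) = 1 + (85/264)*u + ...; c3 = 85/264.

The regular C-fraction coefficients are [-17/10, 5/68, 55/408, 85/264].


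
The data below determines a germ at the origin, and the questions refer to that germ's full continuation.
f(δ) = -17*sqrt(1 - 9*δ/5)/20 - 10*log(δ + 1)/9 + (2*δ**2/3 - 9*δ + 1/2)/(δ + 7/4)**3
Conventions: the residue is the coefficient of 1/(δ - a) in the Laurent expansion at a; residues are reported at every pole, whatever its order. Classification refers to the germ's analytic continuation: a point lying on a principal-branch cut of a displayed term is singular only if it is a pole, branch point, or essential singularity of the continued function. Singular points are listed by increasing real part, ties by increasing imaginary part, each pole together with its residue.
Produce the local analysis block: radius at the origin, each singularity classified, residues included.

Radius of convergence at 0: 5/9.
At -7/4: a pole of order 3; residue 2/3.
At -1: a logarithmic branch point.
At 5/9: an algebraic (square-root) branch point.

Denominator factor (δ + 7/4)^3: pole of order 3 at -7/4, modulus 7/4.
Branch term (-17/20)*sqrt(1 - δ/(5/9)): its argument vanishes at δ = 5/9, a square-root branch point, modulus 5/9.
Branch term (-10/9)*log(1 - δ/(-1)): its argument vanishes at δ = -1, a logarithmic branch point, modulus 1.
The radius of convergence is the smallest modulus among the singular points: 5/9.
The branch terms are analytic at -7/4 and contribute nothing to the residue; only the rational part matters.
At the order-3 pole -7/4 set g(δ) = (δ - (-7/4))^3*(rational part) = 2*δ**2/3 - 9*δ + 1/2.
Order-3 pole: residue = g''(a)/2; g''(-7/4) = 4/3, so the residue is 2/3.
List the singular points by increasing real part (a conjugate pair: the negative imaginary part first).


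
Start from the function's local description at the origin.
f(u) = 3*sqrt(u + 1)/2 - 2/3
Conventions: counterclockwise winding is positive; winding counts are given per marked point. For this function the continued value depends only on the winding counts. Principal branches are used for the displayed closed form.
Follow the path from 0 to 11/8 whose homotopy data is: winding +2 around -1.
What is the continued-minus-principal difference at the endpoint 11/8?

The rational part is single-valued and drops out of the difference; each branch term changes only by its own monodromy.
(3/2)*sqrt(1 - u/(-1)): winding +2 is even, the square root returns to the same sheet, contribution 0.
Summing the contributions at u = 11/8 gives 0.

Continued minus principal equals 0.


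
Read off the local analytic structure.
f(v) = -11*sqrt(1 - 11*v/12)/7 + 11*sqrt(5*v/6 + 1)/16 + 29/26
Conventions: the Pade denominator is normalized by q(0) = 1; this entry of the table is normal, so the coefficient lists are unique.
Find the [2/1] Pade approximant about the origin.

The Pade approximant has numerator coefficients [337/1456, 58931/74984, -946759/1107456]; denominator coefficients [1, -393/412].

Taylor coefficients needed (expand at 0): a_0 = 337/1456, a_1 = 451/448, a_2 = 1133/10752, a_3 = 1441/14336.
Write the denominator as Q(v) = 1 + q1*v. Requiring Q*f - P = O(v^4) with deg P <= 2 kills the coefficients of v^3..v^3 in Q*f:
  v^3: a_3 + q1*a_2 = 0, i.e. 1441/14336 + (1133/10752)*q1 = 0.
Solving this linear system: q1 = -393/412.
The numerator is Q*f truncated at degree 2: P0 = a_0 = 337/1456; P1 = a_1 + q1*a_0 = 58931/74984; P2 = a_2 + q1*a_1 = -946759/1107456.


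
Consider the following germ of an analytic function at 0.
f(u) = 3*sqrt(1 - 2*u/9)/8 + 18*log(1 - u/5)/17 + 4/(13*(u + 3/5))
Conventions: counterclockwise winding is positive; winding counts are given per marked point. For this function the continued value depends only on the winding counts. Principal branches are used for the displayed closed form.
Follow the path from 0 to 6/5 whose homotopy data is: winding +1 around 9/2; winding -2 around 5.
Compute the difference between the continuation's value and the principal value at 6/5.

The rational part is single-valued and drops out of the difference; each branch term changes only by its own monodromy.
(18/17)*log(1 - u/(5)): each positive loop around 5 adds 2*pi*i to the log, so winding -2 contributes (18/17)*(-2)*2*pi*i = -(72/17)*pi*i.
(3/8)*sqrt(1 - u/(9/2)): winding +1 is odd, the square root flips sign, contributing -2*(3/8)*sqrt(1 - (6/5)/(9/2)) = -2*(3/8)*sqrt(11/15) = -(1/20)*sqrt(165).
Summing the contributions at u = 6/5 gives (-(1/20)*sqrt(165)) - ((72/17)*pi)*i.

Continued minus principal equals (-(1/20)*sqrt(165)) - ((72/17)*pi)*i.


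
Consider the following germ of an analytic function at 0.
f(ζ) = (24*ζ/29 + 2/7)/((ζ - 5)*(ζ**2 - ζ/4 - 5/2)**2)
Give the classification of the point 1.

The point is a regular point.

Denominator factors: ζ - 5 = -4 at ζ = 1; ζ**2 - ζ/4 - 5/2 = -7/4 at ζ = 1 — none vanishes.
So the germ continues analytically to 1.


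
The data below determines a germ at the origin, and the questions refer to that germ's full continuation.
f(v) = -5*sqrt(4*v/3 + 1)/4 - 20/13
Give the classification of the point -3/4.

The point is an algebraic (square-root) branch point.

The term (-5/4)*sqrt(1 - v/(-3/4)) has argument 1 - -3/4/(-3/4) = 0 at -3/4: a square-root (algebraic, two-sheeted) branch point; the remaining terms are analytic or single-valued there.


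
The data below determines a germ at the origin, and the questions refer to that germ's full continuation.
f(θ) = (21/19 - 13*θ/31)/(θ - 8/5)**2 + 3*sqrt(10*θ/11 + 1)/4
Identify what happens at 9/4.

Denominator factors: θ - 8/5 = 13/20 at θ = 9/4 — none vanishes.
Branch term sqrt(1 - θ/(-11/10)): argument at 9/4 is 67/22, nonzero, so 9/4 is not its branch point (a point on a principal cut is still regular for the continued germ).
So the germ continues analytically to 9/4.

The point is a regular point.


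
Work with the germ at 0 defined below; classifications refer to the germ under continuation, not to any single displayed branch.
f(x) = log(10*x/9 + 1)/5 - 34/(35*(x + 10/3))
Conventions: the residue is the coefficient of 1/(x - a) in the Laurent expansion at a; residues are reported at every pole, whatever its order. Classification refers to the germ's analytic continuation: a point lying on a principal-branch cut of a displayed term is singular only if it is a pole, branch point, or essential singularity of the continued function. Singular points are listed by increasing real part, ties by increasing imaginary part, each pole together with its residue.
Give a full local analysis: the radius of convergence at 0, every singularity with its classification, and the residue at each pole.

Denominator factor (x + 10/3): pole of order 1 at -10/3, modulus 10/3.
Branch term (1/5)*log(1 - x/(-9/10)): its argument vanishes at x = -9/10, a logarithmic branch point, modulus 9/10.
The radius of convergence is the smallest modulus among the singular points: 9/10.
The branch term is analytic at -10/3 and contributes nothing to the residue; only the rational part matters.
At the order-1 pole -10/3 set g(x) = (x - (-10/3))*(rational part) = -34/35.
Simple pole: residue = g(a) at a = -10/3, which is -34/35.
List the singular points by increasing real part (a conjugate pair: the negative imaginary part first).

Radius of convergence at 0: 9/10.
At -10/3: a pole of order 1; residue -34/35.
At -9/10: a logarithmic branch point.


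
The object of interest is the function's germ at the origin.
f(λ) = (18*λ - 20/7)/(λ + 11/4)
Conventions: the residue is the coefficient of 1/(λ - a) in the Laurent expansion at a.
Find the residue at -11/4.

At the order-1 pole -11/4 set g(λ) = (λ - (-11/4))*f(λ) = 18*λ - 20/7.
Simple pole: residue = g(a) at a = -11/4, which is -733/14.

The residue is -733/14.


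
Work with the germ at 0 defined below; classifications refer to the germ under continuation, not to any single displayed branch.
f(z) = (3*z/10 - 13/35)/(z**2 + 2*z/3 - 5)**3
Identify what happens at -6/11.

The point is a regular point.

Denominator factors: z**2 + 2*z/3 - 5 = -613/121 at z = -6/11 — none vanishes.
So the germ continues analytically to -6/11.


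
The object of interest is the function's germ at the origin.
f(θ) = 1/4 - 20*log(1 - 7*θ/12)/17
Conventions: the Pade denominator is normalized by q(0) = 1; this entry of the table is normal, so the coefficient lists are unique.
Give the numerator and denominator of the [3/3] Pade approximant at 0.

The Pade approximant has numerator coefficients [1/4, 763/1632, -17101/48960, 284347/7050240]; denominator coefficients [1, -7/8, 49/240, -343/34560].

Taylor coefficients needed (expand at 0): a_0 = 1/4, a_1 = 35/51, a_2 = 245/1224, a_3 = 1715/22032, a_4 = 12005/352512, a_5 = 16807/1057536, a_6 = 588245/76142592.
Write the denominator as Q(θ) = 1 + q1*θ + q2*θ^2 + q3*θ^3. Requiring Q*f - P = O(θ^7) with deg P <= 3 kills the coefficients of θ^4..θ^6 in Q*f:
  θ^4: a_4 + q1*a_3 + q2*a_2 + q3*a_1 = 0, i.e. 12005/352512 + (1715/22032)*q1 + (245/1224)*q2 + (35/51)*q3 = 0.
  θ^5: a_5 + q1*a_4 + q2*a_3 + q3*a_2 = 0, i.e. 16807/1057536 + (12005/352512)*q1 + (1715/22032)*q2 + (245/1224)*q3 = 0.
  θ^6: a_6 + q1*a_5 + q2*a_4 + q3*a_3 = 0, i.e. 588245/76142592 + (16807/1057536)*q1 + (12005/352512)*q2 + (1715/22032)*q3 = 0.
Solving this linear system: q1 = -7/8, q2 = 49/240, q3 = -343/34560.
The numerator is Q*f truncated at degree 3: P0 = a_0 = 1/4; P1 = a_1 + q1*a_0 = 763/1632; P2 = a_2 + q1*a_1 + q2*a_0 = -17101/48960; P3 = a_3 + q1*a_2 + q2*a_1 + q3*a_0 = 284347/7050240.


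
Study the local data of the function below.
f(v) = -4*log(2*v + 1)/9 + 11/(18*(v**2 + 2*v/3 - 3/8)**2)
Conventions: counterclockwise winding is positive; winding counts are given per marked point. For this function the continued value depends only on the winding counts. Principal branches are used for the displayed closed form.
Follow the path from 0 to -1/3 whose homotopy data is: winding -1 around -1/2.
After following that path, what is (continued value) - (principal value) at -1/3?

Continued minus principal equals (8/9)*pi*i.

The rational part is single-valued and drops out of the difference; each branch term changes only by its own monodromy.
(-4/9)*log(1 - v/(-1/2)): each positive loop around -1/2 adds 2*pi*i to the log, so winding -1 contributes (-4/9)*(-1)*2*pi*i = (8/9)*pi*i.
Summing the contributions at v = -1/3 gives (8/9)*pi*i.


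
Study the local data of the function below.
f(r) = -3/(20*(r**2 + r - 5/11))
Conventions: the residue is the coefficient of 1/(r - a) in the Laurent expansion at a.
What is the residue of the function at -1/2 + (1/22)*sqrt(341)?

The factor r**2 + r - 5/11 splits as (r - a)(r - a') with a = -1/2 + (1/22)*sqrt(341), a' = -1/2 - (1/22)*sqrt(341). At the order-1 pole a set g(r) = (r - a)*f(r) = [-3/20] / (r - a').
Simple pole: residue = g(a) at a = -1/2 + (1/22)*sqrt(341), which is -(3/620)*sqrt(341).

The residue is -(3/620)*sqrt(341).


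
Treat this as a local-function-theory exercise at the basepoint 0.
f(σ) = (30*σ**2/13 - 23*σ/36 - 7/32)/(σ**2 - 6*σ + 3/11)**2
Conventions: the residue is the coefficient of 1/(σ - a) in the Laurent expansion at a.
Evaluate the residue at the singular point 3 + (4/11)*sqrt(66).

The factor σ**2 - 6*σ + 3/11 splits as (σ - a)(σ - a') with a = 3 + (4/11)*sqrt(66), a' = 3 - (4/11)*sqrt(66). At the order-2 pole a set g(σ) = (σ - a)^2*f(σ) = [30*σ**2/13 - 23*σ/36 - 7/32] / (σ - a')^2.
Order-2 pole: residue = g'(a); g'(3 + (4/11)*sqrt(66)) = (20675/11501568)*sqrt(66), so the residue is (20675/11501568)*sqrt(66).

The residue is (20675/11501568)*sqrt(66).


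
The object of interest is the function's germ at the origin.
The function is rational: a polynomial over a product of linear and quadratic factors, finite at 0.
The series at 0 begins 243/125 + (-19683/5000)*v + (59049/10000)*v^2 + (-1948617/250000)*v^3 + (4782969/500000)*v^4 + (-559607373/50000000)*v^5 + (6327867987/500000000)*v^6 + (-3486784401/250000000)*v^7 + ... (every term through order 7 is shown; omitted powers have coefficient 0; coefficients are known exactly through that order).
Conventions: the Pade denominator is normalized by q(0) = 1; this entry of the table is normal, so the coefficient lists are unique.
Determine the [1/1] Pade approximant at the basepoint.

The Pade approximant has numerator coefficients [243/125, -5103/5000]; denominator coefficients [1, 3/2].

Taylor coefficients needed (read off): a_0 = 243/125, a_1 = -19683/5000, a_2 = 59049/10000.
Write the denominator as Q(v) = 1 + q1*v. Requiring Q*f - P = O(v^3) with deg P <= 1 kills the coefficients of v^2..v^2 in Q*f:
  v^2: a_2 + q1*a_1 = 0, i.e. 59049/10000 + (-19683/5000)*q1 = 0.
Solving this linear system: q1 = 3/2.
The numerator is Q*f truncated at degree 1: P0 = a_0 = 243/125; P1 = a_1 + q1*a_0 = -5103/5000.


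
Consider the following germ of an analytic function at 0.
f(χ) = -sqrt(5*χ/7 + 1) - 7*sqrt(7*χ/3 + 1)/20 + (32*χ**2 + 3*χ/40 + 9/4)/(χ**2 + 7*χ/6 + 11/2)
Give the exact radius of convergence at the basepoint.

Denominator factor (χ**2 + 7*χ/6 + 11/2): discriminant -743/36, complex-conjugate roots (-7/12) + ((1/12)*sqrt(743))*i and (-7/12) - ((1/12)*sqrt(743))*i; poles of order 1, moduli (1/2)*sqrt(22) and (1/2)*sqrt(22).
Branch term (-7/20)*sqrt(1 - χ/(-3/7)): its argument vanishes at χ = -3/7, a square-root branch point, modulus 3/7.
Branch term (-1)*sqrt(1 - χ/(-7/5)): its argument vanishes at χ = -7/5, a square-root branch point, modulus 7/5.
The radius of convergence is the smallest modulus among the singular points: 3/7.

The radius of convergence is 3/7.


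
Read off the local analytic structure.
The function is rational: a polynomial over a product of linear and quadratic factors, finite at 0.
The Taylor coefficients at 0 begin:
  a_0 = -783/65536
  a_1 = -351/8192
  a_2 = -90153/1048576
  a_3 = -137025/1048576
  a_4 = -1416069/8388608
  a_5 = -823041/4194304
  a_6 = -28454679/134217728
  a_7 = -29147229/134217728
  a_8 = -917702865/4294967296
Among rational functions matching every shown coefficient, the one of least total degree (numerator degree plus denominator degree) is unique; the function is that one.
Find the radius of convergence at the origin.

No rational of total degree below 7 reproduces all 9 coefficients; solving the [1/6] Pade equations on them gives f(u) = (-17*u/16 - 29/16)/((u - 4)**3*(u - 4/3)**3), whose expansion matches every shown term.
Denominator factor (u - 4)^3: pole of order 3 at 4, modulus 4.
Denominator factor (u - 4/3)^3: pole of order 3 at 4/3, modulus 4/3.
The radius of convergence is the smallest modulus among the singular points: 4/3.

The radius of convergence is 4/3.


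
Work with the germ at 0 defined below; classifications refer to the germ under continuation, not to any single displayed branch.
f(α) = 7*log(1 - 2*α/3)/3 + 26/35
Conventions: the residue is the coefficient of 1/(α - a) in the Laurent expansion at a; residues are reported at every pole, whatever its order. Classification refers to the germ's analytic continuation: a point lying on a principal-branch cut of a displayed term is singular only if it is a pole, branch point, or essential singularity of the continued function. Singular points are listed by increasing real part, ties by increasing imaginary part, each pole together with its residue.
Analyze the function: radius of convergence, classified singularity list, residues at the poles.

Radius of convergence at 0: 3/2.
At 3/2: a logarithmic branch point.

Branch term (7/3)*log(1 - α/(3/2)): its argument vanishes at α = 3/2, a logarithmic branch point, modulus 3/2.
The radius of convergence is the smallest modulus among the singular points: 3/2.


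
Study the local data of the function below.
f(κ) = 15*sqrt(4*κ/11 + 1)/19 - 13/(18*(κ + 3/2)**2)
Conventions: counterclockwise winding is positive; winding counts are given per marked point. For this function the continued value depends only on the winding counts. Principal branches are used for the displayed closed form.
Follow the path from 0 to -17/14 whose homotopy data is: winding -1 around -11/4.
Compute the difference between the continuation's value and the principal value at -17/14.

Continued minus principal equals -(30/1463)*sqrt(3311).

The rational part is single-valued and drops out of the difference; each branch term changes only by its own monodromy.
(15/19)*sqrt(1 - κ/(-11/4)): winding -1 is odd, the square root flips sign, contributing -2*(15/19)*sqrt(1 - (-17/14)/(-11/4)) = -2*(15/19)*sqrt(43/77) = -(30/1463)*sqrt(3311).
Summing the contributions at κ = -17/14 gives -(30/1463)*sqrt(3311).


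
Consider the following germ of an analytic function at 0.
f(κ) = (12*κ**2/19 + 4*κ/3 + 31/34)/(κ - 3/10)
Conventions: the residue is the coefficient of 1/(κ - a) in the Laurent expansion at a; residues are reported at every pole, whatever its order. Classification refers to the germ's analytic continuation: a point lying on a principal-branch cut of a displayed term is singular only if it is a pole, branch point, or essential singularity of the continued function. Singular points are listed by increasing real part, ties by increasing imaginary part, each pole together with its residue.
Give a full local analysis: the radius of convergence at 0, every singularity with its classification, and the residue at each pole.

Denominator factor (κ - 3/10): pole of order 1 at 3/10, modulus 3/10.
The radius of convergence is the smallest modulus among the singular points: 3/10.
At the order-1 pole 3/10 set g(κ) = (κ - (3/10))*f(κ) = 12*κ**2/19 + 4*κ/3 + 31/34.
Simple pole: residue = g(a) at a = 3/10, which is 22103/16150.

Radius of convergence at 0: 3/10.
At 3/10: a pole of order 1; residue 22103/16150.


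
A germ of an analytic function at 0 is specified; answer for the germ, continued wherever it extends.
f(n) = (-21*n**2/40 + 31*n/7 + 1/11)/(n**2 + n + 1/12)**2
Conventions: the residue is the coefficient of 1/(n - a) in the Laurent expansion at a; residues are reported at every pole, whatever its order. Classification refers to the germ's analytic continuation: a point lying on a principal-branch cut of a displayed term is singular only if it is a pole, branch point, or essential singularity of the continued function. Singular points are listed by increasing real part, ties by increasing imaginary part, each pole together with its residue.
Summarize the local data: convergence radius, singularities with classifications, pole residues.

Radius of convergence at 0: 1/2 - (1/6)*sqrt(6).
At -1/2 - (1/6)*sqrt(6): a pole of order 2; residue -(80097/24640)*sqrt(6).
At -1/2 + (1/6)*sqrt(6): a pole of order 2; residue (80097/24640)*sqrt(6).

Denominator factor (n**2 + n + 1/12)^2: discriminant 2/3, real irrational roots -1/2 + (1/6)*sqrt(6) and -1/2 - (1/6)*sqrt(6); poles of order 2, moduli 1/2 - (1/6)*sqrt(6) and 1/2 + (1/6)*sqrt(6).
The radius of convergence is the smallest modulus among the singular points: 1/2 - (1/6)*sqrt(6).
The factor n**2 + n + 1/12 splits as (n - a)(n - a') with a = -1/2 - (1/6)*sqrt(6), a' = -1/2 + (1/6)*sqrt(6). At the order-2 pole a set g(n) = (n - a)^2*f(n) = [-21*n**2/40 + 31*n/7 + 1/11] / (n - a')^2.
Order-2 pole: residue = g'(a); g'(-1/2 - (1/6)*sqrt(6)) = -(80097/24640)*sqrt(6), so the residue is -(80097/24640)*sqrt(6).
The factor n**2 + n + 1/12 splits as (n - a)(n - a') with a = -1/2 + (1/6)*sqrt(6), a' = -1/2 - (1/6)*sqrt(6). At the order-2 pole a set g(n) = (n - a)^2*f(n) = [-21*n**2/40 + 31*n/7 + 1/11] / (n - a')^2.
Order-2 pole: residue = g'(a); g'(-1/2 + (1/6)*sqrt(6)) = (80097/24640)*sqrt(6), so the residue is (80097/24640)*sqrt(6).
List the singular points by increasing real part (a conjugate pair: the negative imaginary part first).


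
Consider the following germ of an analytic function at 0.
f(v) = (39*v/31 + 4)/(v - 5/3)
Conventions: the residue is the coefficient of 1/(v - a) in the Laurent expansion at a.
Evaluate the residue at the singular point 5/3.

At the order-1 pole 5/3 set g(v) = (v - (5/3))*f(v) = 39*v/31 + 4.
Simple pole: residue = g(a) at a = 5/3, which is 189/31.

The residue is 189/31.


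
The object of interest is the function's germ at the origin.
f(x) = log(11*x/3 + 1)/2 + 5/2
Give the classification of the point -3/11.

The point is a logarithmic branch point.

The term (1/2)*log(1 - x/(-3/11)) has argument 1 - -3/11/(-3/11) = 0 at -3/11: a logarithmic (infinitely-sheeted) branch point; the remaining terms are analytic or single-valued there.


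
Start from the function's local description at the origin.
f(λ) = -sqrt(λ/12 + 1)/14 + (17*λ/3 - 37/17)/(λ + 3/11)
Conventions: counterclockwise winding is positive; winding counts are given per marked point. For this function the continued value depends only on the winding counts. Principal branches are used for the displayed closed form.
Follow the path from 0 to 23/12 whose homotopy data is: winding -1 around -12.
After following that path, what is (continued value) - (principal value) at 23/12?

The rational part is single-valued and drops out of the difference; each branch term changes only by its own monodromy.
(-1/14)*sqrt(1 - λ/(-12)): winding -1 is odd, the square root flips sign, contributing -2*(-1/14)*sqrt(1 - (23/12)/(-12)) = -2*(-1/14)*sqrt(167/144) = (1/84)*sqrt(167).
Summing the contributions at λ = 23/12 gives (1/84)*sqrt(167).

Continued minus principal equals (1/84)*sqrt(167).


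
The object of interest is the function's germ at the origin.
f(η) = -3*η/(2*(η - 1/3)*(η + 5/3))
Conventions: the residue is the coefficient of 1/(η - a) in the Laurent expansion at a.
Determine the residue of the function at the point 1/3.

The residue is -1/4.

At the order-1 pole 1/3 set g(η) = (η - (1/3))*f(η) = -3*η/(2*(η + 5/3)).
Simple pole: residue = g(a) at a = 1/3, which is -1/4.


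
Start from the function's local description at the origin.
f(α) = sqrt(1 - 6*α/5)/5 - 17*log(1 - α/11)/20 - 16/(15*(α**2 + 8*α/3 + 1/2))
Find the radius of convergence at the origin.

Denominator factor (α**2 + 8*α/3 + 1/2): discriminant 46/9, real irrational roots -4/3 + (1/6)*sqrt(46) and -4/3 - (1/6)*sqrt(46); poles of order 1, moduli 4/3 - (1/6)*sqrt(46) and 4/3 + (1/6)*sqrt(46).
Branch term (-17/20)*log(1 - α/(11)): its argument vanishes at α = 11, a logarithmic branch point, modulus 11.
Branch term (1/5)*sqrt(1 - α/(5/6)): its argument vanishes at α = 5/6, a square-root branch point, modulus 5/6.
The radius of convergence is the smallest modulus among the singular points: 4/3 - (1/6)*sqrt(46).

The radius of convergence is 4/3 - (1/6)*sqrt(46).


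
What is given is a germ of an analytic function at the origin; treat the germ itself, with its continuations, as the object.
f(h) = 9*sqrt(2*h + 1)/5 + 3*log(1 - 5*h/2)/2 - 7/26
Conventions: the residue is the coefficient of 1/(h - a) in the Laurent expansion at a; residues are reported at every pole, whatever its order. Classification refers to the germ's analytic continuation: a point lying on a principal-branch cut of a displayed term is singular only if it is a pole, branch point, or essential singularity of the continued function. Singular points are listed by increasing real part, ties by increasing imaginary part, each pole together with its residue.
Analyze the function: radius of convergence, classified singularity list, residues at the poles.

Branch term (9/5)*sqrt(1 - h/(-1/2)): its argument vanishes at h = -1/2, a square-root branch point, modulus 1/2.
Branch term (3/2)*log(1 - h/(2/5)): its argument vanishes at h = 2/5, a logarithmic branch point, modulus 2/5.
The radius of convergence is the smallest modulus among the singular points: 2/5.
List the singular points by increasing real part (a conjugate pair: the negative imaginary part first).

Radius of convergence at 0: 2/5.
At -1/2: an algebraic (square-root) branch point.
At 2/5: a logarithmic branch point.
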